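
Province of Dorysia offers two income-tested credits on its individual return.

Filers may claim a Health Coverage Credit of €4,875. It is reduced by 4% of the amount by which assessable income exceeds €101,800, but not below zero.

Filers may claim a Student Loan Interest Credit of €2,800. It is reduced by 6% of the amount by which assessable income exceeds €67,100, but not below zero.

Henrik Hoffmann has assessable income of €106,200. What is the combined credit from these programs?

€5,153

Health Coverage Credit: 4% of the €4,400 excess over €101,800 is €176; credit = €4,875 − €176 = €4,699.
Student Loan Interest Credit: 6% of the €39,100 excess over €67,100 is €2,346; credit = €2,800 − €2,346 = €454.
Total: €4,699 + €454 = €5,153.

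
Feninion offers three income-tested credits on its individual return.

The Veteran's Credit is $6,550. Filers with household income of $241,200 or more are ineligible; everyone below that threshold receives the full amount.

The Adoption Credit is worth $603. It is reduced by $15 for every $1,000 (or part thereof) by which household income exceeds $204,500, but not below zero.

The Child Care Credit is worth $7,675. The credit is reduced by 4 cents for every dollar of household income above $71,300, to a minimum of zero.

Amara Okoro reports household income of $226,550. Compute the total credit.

$8,273

Veteran's Credit: $226,550 is below the $241,200 cutoff, so the full $6,550 applies.
Adoption Credit: income exceeds $204,500 by $22,050, which is 23 full-or-partial $1,000 increments; reduction = 23 × $15 = $345, leaving $258.
Child Care Credit: 4% of the $155,250 excess over $71,300 is $6,210; credit = $7,675 − $6,210 = $1,465.
Total: $6,550 + $258 + $1,465 = $8,273.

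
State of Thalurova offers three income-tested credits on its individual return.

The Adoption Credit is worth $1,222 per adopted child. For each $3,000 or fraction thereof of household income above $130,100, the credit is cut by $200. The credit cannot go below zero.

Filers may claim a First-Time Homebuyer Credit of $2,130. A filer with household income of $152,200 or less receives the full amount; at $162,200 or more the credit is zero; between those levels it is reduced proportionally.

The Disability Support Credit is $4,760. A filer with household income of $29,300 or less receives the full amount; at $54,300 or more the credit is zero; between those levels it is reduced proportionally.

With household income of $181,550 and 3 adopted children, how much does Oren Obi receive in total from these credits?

Adoption Credit: base = 3 × $1,222 = $3,666. income exceeds $130,100 by $51,450, which is 18 full-or-partial $3,000 increments; reduction = 18 × $200 = $3,600, leaving $66.
First-Time Homebuyer Credit: $181,550 is at or above $162,200, so the credit is $0.
Disability Support Credit: $181,550 is at or above $54,300, so the credit is $0.
Total: $66 + $0 + $0 = $66.

$66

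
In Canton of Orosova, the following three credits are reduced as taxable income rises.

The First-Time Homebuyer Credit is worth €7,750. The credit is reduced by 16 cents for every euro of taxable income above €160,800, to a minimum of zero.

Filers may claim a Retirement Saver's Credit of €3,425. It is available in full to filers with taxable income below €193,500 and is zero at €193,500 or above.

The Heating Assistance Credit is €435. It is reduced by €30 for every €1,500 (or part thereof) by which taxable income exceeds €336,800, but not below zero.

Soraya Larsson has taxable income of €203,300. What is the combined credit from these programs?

First-Time Homebuyer Credit: 16% of the €42,500 excess over €160,800 is €6,800; credit = €7,750 − €6,800 = €950.
Retirement Saver's Credit: €203,300 meets or exceeds the €193,500 cutoff, so the credit is €0.
Heating Assistance Credit: €203,300 is at or below the €336,800 threshold, so the full €435 applies.
Total: €950 + €0 + €435 = €1,385.

€1,385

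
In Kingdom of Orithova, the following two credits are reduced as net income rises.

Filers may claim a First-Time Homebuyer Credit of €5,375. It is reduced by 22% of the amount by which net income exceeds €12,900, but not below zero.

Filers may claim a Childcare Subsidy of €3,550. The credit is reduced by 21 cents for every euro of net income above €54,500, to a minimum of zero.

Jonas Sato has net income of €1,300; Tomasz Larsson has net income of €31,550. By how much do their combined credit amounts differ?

€4,103

Jonas (€1,300): First-Time Homebuyer Credit: €1,300 is at or below the €12,900 threshold, so the full €5,375 applies. Childcare Subsidy: €1,300 is at or below the €54,500 threshold, so the full €3,550 applies. total €5,375 + €3,550 = €8,925
Tomasz (€31,550): First-Time Homebuyer Credit: 22% of the €18,650 excess over €12,900 is €4,103; credit = €5,375 − €4,103 = €1,272. Childcare Subsidy: €31,550 is at or below the €54,500 threshold, so the full €3,550 applies. total €1,272 + €3,550 = €4,822
Difference: |€8,925 − €4,822| = €4,103.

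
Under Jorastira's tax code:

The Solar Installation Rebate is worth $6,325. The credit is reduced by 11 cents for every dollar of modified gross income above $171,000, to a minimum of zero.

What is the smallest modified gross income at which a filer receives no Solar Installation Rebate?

$228,500

The credit falls by 11% of each dollar above $171,000, so it reaches zero when the excess is $6,325 / 11% = $57,500: income = $171,000 + $57,500 = $228,500.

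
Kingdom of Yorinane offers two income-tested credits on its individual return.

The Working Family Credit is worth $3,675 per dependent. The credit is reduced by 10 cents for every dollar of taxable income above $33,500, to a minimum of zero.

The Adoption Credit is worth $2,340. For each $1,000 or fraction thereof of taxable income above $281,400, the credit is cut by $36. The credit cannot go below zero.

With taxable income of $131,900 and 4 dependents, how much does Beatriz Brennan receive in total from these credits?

Working Family Credit: base = 4 × $3,675 = $14,700. 10% of the $98,400 excess over $33,500 is $9,840; credit = $14,700 − $9,840 = $4,860.
Adoption Credit: $131,900 is at or below the $281,400 threshold, so the full $2,340 applies.
Total: $4,860 + $2,340 = $7,200.

$7,200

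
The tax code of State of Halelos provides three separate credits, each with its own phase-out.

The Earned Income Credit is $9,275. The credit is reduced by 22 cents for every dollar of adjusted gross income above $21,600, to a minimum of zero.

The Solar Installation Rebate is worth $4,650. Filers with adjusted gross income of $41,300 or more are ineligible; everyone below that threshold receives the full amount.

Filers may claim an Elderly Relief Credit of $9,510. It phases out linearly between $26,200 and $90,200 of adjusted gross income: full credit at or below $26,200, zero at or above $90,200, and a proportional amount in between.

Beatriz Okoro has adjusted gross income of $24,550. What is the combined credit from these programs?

Earned Income Credit: 22% of the $2,950 excess over $21,600 is $649; credit = $9,275 − $649 = $8,626.
Solar Installation Rebate: $24,550 is below the $41,300 cutoff, so the full $4,650 applies.
Elderly Relief Credit: $24,550 is at or below the $26,200 threshold, so the full $9,510 applies.
Total: $8,626 + $4,650 + $9,510 = $22,786.

$22,786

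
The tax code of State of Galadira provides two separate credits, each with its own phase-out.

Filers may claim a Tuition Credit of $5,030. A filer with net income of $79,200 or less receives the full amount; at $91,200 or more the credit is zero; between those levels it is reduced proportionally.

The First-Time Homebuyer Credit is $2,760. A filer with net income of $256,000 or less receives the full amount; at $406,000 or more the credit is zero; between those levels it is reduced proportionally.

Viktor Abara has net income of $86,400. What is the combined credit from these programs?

Tuition Credit: $86,400 is $7,200 into a $12,000 phase-out range, leaving 4,800/12,000 of the credit: $5,030 × 4,800/12,000 = $2,012.
First-Time Homebuyer Credit: $86,400 is at or below the $256,000 threshold, so the full $2,760 applies.
Total: $2,012 + $2,760 = $4,772.

$4,772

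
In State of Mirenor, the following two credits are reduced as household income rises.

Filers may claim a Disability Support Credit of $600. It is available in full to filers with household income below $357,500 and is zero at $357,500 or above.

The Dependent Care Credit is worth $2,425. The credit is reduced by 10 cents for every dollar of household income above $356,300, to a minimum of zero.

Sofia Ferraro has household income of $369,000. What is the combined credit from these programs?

$1,155

Disability Support Credit: $369,000 meets or exceeds the $357,500 cutoff, so the credit is $0.
Dependent Care Credit: 10% of the $12,700 excess over $356,300 is $1,270; credit = $2,425 − $1,270 = $1,155.
Total: $0 + $1,155 = $1,155.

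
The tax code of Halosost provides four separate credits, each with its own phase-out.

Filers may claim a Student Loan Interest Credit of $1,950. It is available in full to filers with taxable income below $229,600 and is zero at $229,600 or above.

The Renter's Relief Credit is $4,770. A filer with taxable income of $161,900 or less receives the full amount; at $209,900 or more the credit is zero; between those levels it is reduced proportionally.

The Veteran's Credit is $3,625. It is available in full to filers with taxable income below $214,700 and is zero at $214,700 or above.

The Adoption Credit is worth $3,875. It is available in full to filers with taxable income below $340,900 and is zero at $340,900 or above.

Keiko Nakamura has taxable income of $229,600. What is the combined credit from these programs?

$3,875

Student Loan Interest Credit: $229,600 meets or exceeds the $229,600 cutoff, so the credit is $0.
Renter's Relief Credit: $229,600 is at or above $209,900, so the credit is $0.
Veteran's Credit: $229,600 meets or exceeds the $214,700 cutoff, so the credit is $0.
Adoption Credit: $229,600 is below the $340,900 cutoff, so the full $3,875 applies.
Total: $0 + $0 + $0 + $3,875 = $3,875.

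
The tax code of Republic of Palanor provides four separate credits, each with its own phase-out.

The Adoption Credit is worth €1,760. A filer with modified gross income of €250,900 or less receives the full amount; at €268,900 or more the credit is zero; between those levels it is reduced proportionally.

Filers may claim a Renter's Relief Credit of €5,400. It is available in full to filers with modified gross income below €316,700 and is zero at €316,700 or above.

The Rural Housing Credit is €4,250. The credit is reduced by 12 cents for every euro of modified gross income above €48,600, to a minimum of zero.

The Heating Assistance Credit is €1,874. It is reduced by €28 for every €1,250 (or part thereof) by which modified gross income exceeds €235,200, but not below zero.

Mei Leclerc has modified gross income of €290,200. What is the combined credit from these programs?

Adoption Credit: €290,200 is at or above €268,900, so the credit is €0.
Renter's Relief Credit: €290,200 is below the €316,700 cutoff, so the full €5,400 applies.
Rural Housing Credit: 12% of the €241,600 excess over €48,600 is €28,992 ≥ base, so the credit is €0.
Heating Assistance Credit: income exceeds €235,200 by €55,000, which is 44 full-or-partial €1,250 increments; reduction = 44 × €28 = €1,232, leaving €642.
Total: €0 + €5,400 + €0 + €642 = €6,042.

€6,042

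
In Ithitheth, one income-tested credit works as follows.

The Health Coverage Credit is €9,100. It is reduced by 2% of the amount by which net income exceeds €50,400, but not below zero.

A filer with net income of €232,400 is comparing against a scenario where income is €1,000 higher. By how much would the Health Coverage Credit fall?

€20

At €232,400 — 2% of the €182,000 excess over €50,400 is €3,640; credit = €9,100 − €3,640 = €5,460.
At €233,400 — 2% of the €183,000 excess over €50,400 is €3,660; credit = €9,100 − €3,660 = €5,440.
Lost: €5,460 − €5,440 = €20.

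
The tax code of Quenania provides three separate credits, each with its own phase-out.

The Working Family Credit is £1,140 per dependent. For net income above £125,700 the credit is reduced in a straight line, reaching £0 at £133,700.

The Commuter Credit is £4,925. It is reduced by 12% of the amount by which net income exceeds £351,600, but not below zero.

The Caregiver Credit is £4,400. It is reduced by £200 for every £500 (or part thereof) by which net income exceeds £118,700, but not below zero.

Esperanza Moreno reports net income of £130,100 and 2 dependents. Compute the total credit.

Working Family Credit: base = 2 × £1,140 = £2,280. £130,100 is £4,400 into a £8,000 phase-out range, leaving 3,600/8,000 of the credit: £2,280 × 3,600/8,000 = £1,026.
Commuter Credit: £130,100 is at or below the £351,600 threshold, so the full £4,925 applies.
Caregiver Credit: income exceeds £118,700 by £11,400 → 23 increments × £200 = £4,600 ≥ base, so the credit is £0.
Total: £1,026 + £4,925 + £0 = £5,951.

£5,951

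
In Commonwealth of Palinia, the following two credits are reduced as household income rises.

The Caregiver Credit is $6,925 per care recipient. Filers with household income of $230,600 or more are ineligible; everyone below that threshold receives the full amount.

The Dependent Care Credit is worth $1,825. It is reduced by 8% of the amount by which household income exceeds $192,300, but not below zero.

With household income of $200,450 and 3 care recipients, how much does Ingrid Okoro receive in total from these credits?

Caregiver Credit: base = 3 × $6,925 = $20,775. $200,450 is below the $230,600 cutoff, so the full $20,775 applies.
Dependent Care Credit: 8% of the $8,150 excess over $192,300 is $652; credit = $1,825 − $652 = $1,173.
Total: $20,775 + $1,173 = $21,948.

$21,948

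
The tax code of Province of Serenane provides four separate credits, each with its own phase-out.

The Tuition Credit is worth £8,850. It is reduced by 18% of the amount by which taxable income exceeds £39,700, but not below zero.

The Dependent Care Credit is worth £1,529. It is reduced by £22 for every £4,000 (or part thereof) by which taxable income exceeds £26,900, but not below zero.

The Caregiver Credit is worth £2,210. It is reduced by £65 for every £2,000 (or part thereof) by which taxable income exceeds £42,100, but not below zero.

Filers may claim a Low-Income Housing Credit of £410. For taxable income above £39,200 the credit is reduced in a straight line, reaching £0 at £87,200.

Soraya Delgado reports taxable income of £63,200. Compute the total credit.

£7,629

Tuition Credit: 18% of the £23,500 excess over £39,700 is £4,230; credit = £8,850 − £4,230 = £4,620.
Dependent Care Credit: income exceeds £26,900 by £36,300, which is 10 full-or-partial £4,000 increments; reduction = 10 × £22 = £220, leaving £1,309.
Caregiver Credit: income exceeds £42,100 by £21,100, which is 11 full-or-partial £2,000 increments; reduction = 11 × £65 = £715, leaving £1,495.
Low-Income Housing Credit: £63,200 is £24,000 into a £48,000 phase-out range, leaving 24,000/48,000 of the credit: £410 × 24,000/48,000 = £205.
Total: £4,620 + £1,309 + £1,495 + £205 = £7,629.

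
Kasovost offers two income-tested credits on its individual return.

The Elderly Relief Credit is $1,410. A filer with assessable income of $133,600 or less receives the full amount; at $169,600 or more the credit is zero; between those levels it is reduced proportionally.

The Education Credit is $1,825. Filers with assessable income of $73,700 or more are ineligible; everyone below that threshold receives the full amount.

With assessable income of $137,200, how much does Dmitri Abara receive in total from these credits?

Elderly Relief Credit: $137,200 is $3,600 into a $36,000 phase-out range, leaving 32,400/36,000 of the credit: $1,410 × 32,400/36,000 = $1,269.
Education Credit: $137,200 meets or exceeds the $73,700 cutoff, so the credit is $0.
Total: $1,269 + $0 = $1,269.

$1,269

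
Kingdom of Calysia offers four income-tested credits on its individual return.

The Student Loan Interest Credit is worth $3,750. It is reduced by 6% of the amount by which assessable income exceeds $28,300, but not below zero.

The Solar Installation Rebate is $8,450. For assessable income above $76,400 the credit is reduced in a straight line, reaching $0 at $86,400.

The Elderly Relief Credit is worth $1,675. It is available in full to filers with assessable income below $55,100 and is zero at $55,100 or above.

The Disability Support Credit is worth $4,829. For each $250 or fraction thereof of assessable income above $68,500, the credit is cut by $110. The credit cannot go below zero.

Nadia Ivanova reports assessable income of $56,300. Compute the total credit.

Student Loan Interest Credit: 6% of the $28,000 excess over $28,300 is $1,680; credit = $3,750 − $1,680 = $2,070.
Solar Installation Rebate: $56,300 is at or below the $76,400 threshold, so the full $8,450 applies.
Elderly Relief Credit: $56,300 meets or exceeds the $55,100 cutoff, so the credit is $0.
Disability Support Credit: $56,300 is at or below the $68,500 threshold, so the full $4,829 applies.
Total: $2,070 + $8,450 + $0 + $4,829 = $15,349.

$15,349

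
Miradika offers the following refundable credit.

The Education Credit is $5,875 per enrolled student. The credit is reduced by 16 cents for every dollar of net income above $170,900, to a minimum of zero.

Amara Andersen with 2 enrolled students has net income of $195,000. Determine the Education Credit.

Education Credit: base = 2 × $5,875 = $11,750. 16% of the $24,100 excess over $170,900 is $3,856; credit = $11,750 − $3,856 = $7,894.

$7,894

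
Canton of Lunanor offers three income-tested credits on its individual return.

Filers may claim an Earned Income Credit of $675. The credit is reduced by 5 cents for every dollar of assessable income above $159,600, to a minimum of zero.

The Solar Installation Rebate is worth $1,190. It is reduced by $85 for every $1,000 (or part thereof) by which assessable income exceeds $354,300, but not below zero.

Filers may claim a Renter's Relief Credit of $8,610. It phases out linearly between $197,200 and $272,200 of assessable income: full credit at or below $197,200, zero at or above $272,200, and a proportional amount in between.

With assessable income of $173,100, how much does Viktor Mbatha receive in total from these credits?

$9,800

Earned Income Credit: 5% of the $13,500 excess over $159,600 is $675 ≥ base, so the credit is $0.
Solar Installation Rebate: $173,100 is at or below the $354,300 threshold, so the full $1,190 applies.
Renter's Relief Credit: $173,100 is at or below the $197,200 threshold, so the full $8,610 applies.
Total: $0 + $1,190 + $8,610 = $9,800.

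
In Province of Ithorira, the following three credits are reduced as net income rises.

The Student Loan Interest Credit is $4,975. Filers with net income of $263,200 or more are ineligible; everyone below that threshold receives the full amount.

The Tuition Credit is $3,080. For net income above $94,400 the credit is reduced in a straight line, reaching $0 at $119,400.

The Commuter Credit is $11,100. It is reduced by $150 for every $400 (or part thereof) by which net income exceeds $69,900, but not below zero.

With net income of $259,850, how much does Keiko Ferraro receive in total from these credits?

$4,975

Student Loan Interest Credit: $259,850 is below the $263,200 cutoff, so the full $4,975 applies.
Tuition Credit: $259,850 is at or above $119,400, so the credit is $0.
Commuter Credit: income exceeds $69,900 by $189,950 → 475 increments × $150 = $71,250 ≥ base, so the credit is $0.
Total: $4,975 + $0 + $0 = $4,975.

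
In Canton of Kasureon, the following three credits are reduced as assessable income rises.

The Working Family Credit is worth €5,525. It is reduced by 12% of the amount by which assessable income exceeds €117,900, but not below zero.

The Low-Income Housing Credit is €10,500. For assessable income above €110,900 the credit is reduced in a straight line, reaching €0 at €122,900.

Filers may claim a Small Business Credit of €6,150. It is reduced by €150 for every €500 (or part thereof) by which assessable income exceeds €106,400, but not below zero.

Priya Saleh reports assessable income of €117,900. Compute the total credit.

€12,600

Working Family Credit: €117,900 is at or below the €117,900 threshold, so the full €5,525 applies.
Low-Income Housing Credit: €117,900 is €7,000 into a €12,000 phase-out range, leaving 5,000/12,000 of the credit: €10,500 × 5,000/12,000 = €4,375.
Small Business Credit: income exceeds €106,400 by €11,500, which is 23 full-or-partial €500 increments; reduction = 23 × €150 = €3,450, leaving €2,700.
Total: €5,525 + €4,375 + €2,700 = €12,600.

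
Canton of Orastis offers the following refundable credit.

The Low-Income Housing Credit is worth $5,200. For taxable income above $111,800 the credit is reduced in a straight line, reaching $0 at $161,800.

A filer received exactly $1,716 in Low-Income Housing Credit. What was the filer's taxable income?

$1,716 is 1,716/5,200 of the full $5,200, so 3,484/5,200 of the $50,000 range has been used: income = $111,800 + $50,000 × 3,484/5,200 = $145,300.

$145,300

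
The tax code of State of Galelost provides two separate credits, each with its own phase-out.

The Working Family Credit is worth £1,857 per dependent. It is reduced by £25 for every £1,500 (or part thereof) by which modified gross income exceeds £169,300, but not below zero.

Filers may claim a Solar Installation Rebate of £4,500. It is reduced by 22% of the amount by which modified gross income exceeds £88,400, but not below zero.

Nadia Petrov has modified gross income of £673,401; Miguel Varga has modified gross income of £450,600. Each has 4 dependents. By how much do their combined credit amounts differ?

Nadia (£673,401): Working Family Credit: base = 4 × £1,857 = £7,428. income exceeds £169,300 by £504,101 → 337 increments × £25 = £8,425 ≥ base, so the credit is £0. Solar Installation Rebate: 22% of the £585,001 excess over £88,400 is £128,700.22 ≥ base, so the credit is £0. total £0 + £0 = £0
Miguel (£450,600): Working Family Credit: base = 4 × £1,857 = £7,428. income exceeds £169,300 by £281,300, which is 188 full-or-partial £1,500 increments; reduction = 188 × £25 = £4,700, leaving £2,728. Solar Installation Rebate: 22% of the £362,200 excess over £88,400 is £79,684 ≥ base, so the credit is £0. total £2,728 + £0 = £2,728
Difference: |£0 − £2,728| = £2,728.

£2,728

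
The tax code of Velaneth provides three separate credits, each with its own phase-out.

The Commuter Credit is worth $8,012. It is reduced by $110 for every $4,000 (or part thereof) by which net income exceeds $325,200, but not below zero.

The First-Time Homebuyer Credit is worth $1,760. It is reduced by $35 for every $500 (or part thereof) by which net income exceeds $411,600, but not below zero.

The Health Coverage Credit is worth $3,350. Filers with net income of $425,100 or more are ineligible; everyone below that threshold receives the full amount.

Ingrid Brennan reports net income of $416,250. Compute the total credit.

$10,242

Commuter Credit: income exceeds $325,200 by $91,050, which is 23 full-or-partial $4,000 increments; reduction = 23 × $110 = $2,530, leaving $5,482.
First-Time Homebuyer Credit: income exceeds $411,600 by $4,650, which is 10 full-or-partial $500 increments; reduction = 10 × $35 = $350, leaving $1,410.
Health Coverage Credit: $416,250 is below the $425,100 cutoff, so the full $3,350 applies.
Total: $5,482 + $1,410 + $3,350 = $10,242.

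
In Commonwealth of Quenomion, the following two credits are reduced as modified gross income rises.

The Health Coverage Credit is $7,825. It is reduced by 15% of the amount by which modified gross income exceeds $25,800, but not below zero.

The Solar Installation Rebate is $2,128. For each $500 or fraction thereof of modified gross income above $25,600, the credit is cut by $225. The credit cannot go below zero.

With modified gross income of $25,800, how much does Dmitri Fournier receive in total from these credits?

Health Coverage Credit: $25,800 is at or below the $25,800 threshold, so the full $7,825 applies.
Solar Installation Rebate: income exceeds $25,600 by $200, which is 1 full-or-partial $500 increment; reduction = 1 × $225 = $225, leaving $1,903.
Total: $7,825 + $1,903 = $9,728.

$9,728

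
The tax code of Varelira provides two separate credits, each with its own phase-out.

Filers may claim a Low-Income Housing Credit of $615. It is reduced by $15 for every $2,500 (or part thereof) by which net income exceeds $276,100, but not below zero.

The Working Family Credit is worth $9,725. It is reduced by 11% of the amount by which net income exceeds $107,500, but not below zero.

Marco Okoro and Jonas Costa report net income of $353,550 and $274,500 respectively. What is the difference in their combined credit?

Marco ($353,550): Low-Income Housing Credit: income exceeds $276,100 by $77,450, which is 31 full-or-partial $2,500 increments; reduction = 31 × $15 = $465, leaving $150. Working Family Credit: 11% of the $246,050 excess over $107,500 is $27,065.50 ≥ base, so the credit is $0. total $150 + $0 = $150
Jonas ($274,500): Low-Income Housing Credit: $274,500 is at or below the $276,100 threshold, so the full $615 applies. Working Family Credit: 11% of the $167,000 excess over $107,500 is $18,370 ≥ base, so the credit is $0. total $615 + $0 = $615
Difference: |$150 − $615| = $465.

$465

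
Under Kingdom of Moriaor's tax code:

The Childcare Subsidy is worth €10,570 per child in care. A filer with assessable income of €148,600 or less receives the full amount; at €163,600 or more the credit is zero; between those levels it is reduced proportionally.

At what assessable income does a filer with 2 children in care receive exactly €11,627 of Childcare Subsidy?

Full credit = 2 × €10,570 = €21,140.
€11,627 is 11,627/21,140 of the full €21,140, so 9,513/21,140 of the €15,000 range has been used: income = €148,600 + €15,000 × 9,513/21,140 = €155,350.

€155,350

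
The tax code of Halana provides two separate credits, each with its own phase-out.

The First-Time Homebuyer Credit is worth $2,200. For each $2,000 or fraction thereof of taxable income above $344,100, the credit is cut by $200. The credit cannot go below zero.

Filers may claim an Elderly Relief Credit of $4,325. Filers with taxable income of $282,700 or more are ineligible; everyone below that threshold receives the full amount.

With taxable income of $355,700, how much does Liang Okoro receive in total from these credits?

First-Time Homebuyer Credit: income exceeds $344,100 by $11,600, which is 6 full-or-partial $2,000 increments; reduction = 6 × $200 = $1,200, leaving $1,000.
Elderly Relief Credit: $355,700 meets or exceeds the $282,700 cutoff, so the credit is $0.
Total: $1,000 + $0 = $1,000.

$1,000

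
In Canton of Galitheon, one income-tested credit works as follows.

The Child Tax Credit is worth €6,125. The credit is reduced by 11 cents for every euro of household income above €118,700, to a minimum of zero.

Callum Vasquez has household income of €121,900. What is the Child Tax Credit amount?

Child Tax Credit: 11% of the €3,200 excess over €118,700 is €352; credit = €6,125 − €352 = €5,773.

€5,773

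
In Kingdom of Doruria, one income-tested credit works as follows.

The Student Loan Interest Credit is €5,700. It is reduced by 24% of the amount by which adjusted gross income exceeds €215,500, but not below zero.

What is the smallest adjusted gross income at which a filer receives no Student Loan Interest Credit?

The credit falls by 24% of each euro above €215,500, so it reaches zero when the excess is €5,700 / 24% = €23,750: income = €215,500 + €23,750 = €239,250.

€239,250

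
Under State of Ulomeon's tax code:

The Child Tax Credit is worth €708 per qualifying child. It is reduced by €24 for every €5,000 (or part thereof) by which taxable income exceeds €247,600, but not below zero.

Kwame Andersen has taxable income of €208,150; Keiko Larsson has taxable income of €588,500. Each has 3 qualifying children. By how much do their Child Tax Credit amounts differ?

Kwame (€208,150): Child Tax Credit: base = 3 × €708 = €2,124. €208,150 is at or below the €247,600 threshold, so the full €2,124 applies.
Keiko (€588,500): Child Tax Credit: base = 3 × €708 = €2,124. income exceeds €247,600 by €340,900, which is 69 full-or-partial €5,000 increments; reduction = 69 × €24 = €1,656, leaving €468.
Difference: |€2,124 − €468| = €1,656.

€1,656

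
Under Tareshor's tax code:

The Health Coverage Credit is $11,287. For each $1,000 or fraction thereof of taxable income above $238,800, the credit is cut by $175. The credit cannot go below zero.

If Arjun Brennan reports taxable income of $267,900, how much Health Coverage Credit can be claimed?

Health Coverage Credit: income exceeds $238,800 by $29,100, which is 30 full-or-partial $1,000 increments; reduction = 30 × $175 = $5,250, leaving $6,037.

$6,037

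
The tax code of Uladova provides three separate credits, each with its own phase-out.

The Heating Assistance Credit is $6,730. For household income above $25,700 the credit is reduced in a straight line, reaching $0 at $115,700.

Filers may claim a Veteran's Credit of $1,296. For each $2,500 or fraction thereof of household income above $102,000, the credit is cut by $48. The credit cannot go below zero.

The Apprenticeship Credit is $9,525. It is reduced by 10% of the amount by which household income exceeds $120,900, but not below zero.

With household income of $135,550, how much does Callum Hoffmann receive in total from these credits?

$8,684

Heating Assistance Credit: $135,550 is at or above $115,700, so the credit is $0.
Veteran's Credit: income exceeds $102,000 by $33,550, which is 14 full-or-partial $2,500 increments; reduction = 14 × $48 = $672, leaving $624.
Apprenticeship Credit: 10% of the $14,650 excess over $120,900 is $1,465; credit = $9,525 − $1,465 = $8,060.
Total: $0 + $624 + $8,060 = $8,684.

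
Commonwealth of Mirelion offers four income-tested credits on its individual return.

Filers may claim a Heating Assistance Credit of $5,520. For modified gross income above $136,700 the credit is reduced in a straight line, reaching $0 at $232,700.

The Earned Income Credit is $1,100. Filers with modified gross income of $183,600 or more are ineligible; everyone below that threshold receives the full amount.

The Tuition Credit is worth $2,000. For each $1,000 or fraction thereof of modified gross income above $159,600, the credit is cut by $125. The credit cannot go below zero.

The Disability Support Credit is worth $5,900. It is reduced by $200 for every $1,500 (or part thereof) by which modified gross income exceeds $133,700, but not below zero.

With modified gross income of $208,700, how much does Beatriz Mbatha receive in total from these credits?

Heating Assistance Credit: $208,700 is $72,000 into a $96,000 phase-out range, leaving 24,000/96,000 of the credit: $5,520 × 24,000/96,000 = $1,380.
Earned Income Credit: $208,700 meets or exceeds the $183,600 cutoff, so the credit is $0.
Tuition Credit: income exceeds $159,600 by $49,100 → 50 increments × $125 = $6,250 ≥ base, so the credit is $0.
Disability Support Credit: income exceeds $133,700 by $75,000 → 50 increments × $200 = $10,000 ≥ base, so the credit is $0.
Total: $1,380 + $0 + $0 + $0 = $1,380.

$1,380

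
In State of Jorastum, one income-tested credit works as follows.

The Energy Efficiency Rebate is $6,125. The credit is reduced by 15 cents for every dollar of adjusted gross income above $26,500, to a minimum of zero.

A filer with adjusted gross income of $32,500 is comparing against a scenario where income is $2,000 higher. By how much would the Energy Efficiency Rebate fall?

At $32,500 — 15% of the $6,000 excess over $26,500 is $900; credit = $6,125 − $900 = $5,225.
At $34,500 — 15% of the $8,000 excess over $26,500 is $1,200; credit = $6,125 − $1,200 = $4,925.
Lost: $5,225 − $4,925 = $300.

$300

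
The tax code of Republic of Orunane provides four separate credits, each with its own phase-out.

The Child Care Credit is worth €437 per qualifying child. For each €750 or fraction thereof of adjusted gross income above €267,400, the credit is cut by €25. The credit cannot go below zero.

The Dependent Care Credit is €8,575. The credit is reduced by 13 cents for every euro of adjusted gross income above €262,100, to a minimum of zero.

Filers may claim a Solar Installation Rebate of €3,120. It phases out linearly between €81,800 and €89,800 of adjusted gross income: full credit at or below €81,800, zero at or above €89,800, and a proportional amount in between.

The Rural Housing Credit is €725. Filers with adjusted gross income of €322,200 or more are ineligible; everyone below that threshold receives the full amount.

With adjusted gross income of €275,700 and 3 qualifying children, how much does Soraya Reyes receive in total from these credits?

€8,543

Child Care Credit: base = 3 × €437 = €1,311. income exceeds €267,400 by €8,300, which is 12 full-or-partial €750 increments; reduction = 12 × €25 = €300, leaving €1,011.
Dependent Care Credit: 13% of the €13,600 excess over €262,100 is €1,768; credit = €8,575 − €1,768 = €6,807.
Solar Installation Rebate: €275,700 is at or above €89,800, so the credit is €0.
Rural Housing Credit: €275,700 is below the €322,200 cutoff, so the full €725 applies.
Total: €1,011 + €6,807 + €0 + €725 = €8,543.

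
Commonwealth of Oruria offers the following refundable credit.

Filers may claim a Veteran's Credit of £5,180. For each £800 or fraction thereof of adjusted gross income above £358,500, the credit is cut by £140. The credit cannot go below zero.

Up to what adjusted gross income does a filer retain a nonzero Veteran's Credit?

After 36 increments the reduction is 36 × £140 = £5,040, leaving £140; one more increment wipes it out. Increment 36 ends at excess 36 × £800 = £28,800, so the highest qualifying income is £358,500 + £28,800 = £387,300.

£387,300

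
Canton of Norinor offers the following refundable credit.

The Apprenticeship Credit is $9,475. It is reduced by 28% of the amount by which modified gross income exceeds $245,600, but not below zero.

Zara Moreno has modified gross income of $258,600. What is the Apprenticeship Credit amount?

$5,835

Apprenticeship Credit: 28% of the $13,000 excess over $245,600 is $3,640; credit = $9,475 − $3,640 = $5,835.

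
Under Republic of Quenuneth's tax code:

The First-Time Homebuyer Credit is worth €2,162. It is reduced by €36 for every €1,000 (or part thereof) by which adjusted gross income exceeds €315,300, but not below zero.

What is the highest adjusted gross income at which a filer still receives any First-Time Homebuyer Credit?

€375,300

After 60 increments the reduction is 60 × €36 = €2,160, leaving €2; one more increment wipes it out. Increment 60 ends at excess 60 × €1,000 = €60,000, so the highest qualifying income is €315,300 + €60,000 = €375,300.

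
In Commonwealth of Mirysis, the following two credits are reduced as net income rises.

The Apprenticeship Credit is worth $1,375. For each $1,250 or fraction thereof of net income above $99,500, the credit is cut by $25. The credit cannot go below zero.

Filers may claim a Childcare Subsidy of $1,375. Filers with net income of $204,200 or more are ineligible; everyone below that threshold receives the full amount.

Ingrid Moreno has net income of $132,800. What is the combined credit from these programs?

Apprenticeship Credit: income exceeds $99,500 by $33,300, which is 27 full-or-partial $1,250 increments; reduction = 27 × $25 = $675, leaving $700.
Childcare Subsidy: $132,800 is below the $204,200 cutoff, so the full $1,375 applies.
Total: $700 + $1,375 = $2,075.

$2,075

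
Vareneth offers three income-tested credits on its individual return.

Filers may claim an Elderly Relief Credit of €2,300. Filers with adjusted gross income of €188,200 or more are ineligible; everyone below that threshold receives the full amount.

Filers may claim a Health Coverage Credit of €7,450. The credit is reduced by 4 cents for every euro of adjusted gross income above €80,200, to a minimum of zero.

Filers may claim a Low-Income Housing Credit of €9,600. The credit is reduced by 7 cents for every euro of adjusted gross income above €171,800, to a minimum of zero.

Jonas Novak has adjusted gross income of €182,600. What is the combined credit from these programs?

Elderly Relief Credit: €182,600 is below the €188,200 cutoff, so the full €2,300 applies.
Health Coverage Credit: 4% of the €102,400 excess over €80,200 is €4,096; credit = €7,450 − €4,096 = €3,354.
Low-Income Housing Credit: 7% of the €10,800 excess over €171,800 is €756; credit = €9,600 − €756 = €8,844.
Total: €2,300 + €3,354 + €8,844 = €14,498.

€14,498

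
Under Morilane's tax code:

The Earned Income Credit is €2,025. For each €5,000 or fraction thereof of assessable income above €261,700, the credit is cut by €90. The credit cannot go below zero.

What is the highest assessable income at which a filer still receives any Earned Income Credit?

After 22 increments the reduction is 22 × €90 = €1,980, leaving €45; one more increment wipes it out. Increment 22 ends at excess 22 × €5,000 = €110,000, so the highest qualifying income is €261,700 + €110,000 = €371,700.

€371,700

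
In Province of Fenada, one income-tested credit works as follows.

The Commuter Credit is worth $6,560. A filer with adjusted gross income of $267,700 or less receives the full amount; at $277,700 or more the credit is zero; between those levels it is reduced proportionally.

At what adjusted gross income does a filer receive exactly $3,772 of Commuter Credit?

$271,950

$3,772 is 3,772/6,560 of the full $6,560, so 2,788/6,560 of the $10,000 range has been used: income = $267,700 + $10,000 × 2,788/6,560 = $271,950.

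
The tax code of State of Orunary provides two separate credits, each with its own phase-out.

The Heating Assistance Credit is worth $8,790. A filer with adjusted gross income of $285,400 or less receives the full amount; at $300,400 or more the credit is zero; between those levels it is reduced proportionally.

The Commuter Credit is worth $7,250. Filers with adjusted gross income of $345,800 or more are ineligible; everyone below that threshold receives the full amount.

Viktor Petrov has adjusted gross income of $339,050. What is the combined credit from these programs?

$7,250

Heating Assistance Credit: $339,050 is at or above $300,400, so the credit is $0.
Commuter Credit: $339,050 is below the $345,800 cutoff, so the full $7,250 applies.
Total: $0 + $7,250 = $7,250.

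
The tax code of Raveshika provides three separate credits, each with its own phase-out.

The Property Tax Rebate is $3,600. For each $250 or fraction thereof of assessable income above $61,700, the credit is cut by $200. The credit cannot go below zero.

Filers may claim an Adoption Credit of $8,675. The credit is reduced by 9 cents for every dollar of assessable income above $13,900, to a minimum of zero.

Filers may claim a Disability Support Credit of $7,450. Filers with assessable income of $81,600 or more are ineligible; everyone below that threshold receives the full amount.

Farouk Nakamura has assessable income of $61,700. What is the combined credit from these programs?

$15,423

Property Tax Rebate: $61,700 is at or below the $61,700 threshold, so the full $3,600 applies.
Adoption Credit: 9% of the $47,800 excess over $13,900 is $4,302; credit = $8,675 − $4,302 = $4,373.
Disability Support Credit: $61,700 is below the $81,600 cutoff, so the full $7,450 applies.
Total: $3,600 + $4,373 + $7,450 = $15,423.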